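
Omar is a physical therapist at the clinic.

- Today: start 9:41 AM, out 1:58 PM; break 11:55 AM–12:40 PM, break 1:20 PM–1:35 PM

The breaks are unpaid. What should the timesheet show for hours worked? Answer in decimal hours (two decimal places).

3.28 hours

Today: 9:41 AM–1:58 PM = 4 h 17 min; less 60 min break → 3 h 17 min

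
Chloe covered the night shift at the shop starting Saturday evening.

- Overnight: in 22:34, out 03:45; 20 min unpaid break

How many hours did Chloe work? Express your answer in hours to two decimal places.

4.85 hours

Overnight: 22:34 → midnight = 1 h 26 min; midnight → 03:45 = 3 h 45 min; span 5 h 11 min; less 20 min break → 4 h 51 min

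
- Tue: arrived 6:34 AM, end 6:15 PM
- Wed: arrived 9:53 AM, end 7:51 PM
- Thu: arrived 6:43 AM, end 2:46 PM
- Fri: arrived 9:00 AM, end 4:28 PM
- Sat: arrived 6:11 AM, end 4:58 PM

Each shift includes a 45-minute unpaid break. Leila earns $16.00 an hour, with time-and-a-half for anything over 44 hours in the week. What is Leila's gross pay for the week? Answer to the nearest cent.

$708.80

Tue: 6:34 AM–6:15 PM = 11 h 41 min; less 45 min break → 10 h 56 min
Wed: 9:53 AM–7:51 PM = 9 h 58 min; less 45 min break → 9 h 13 min
Thu: 6:43 AM–2:46 PM = 8 h 3 min; less 45 min break → 7 h 18 min
Fri: 9:00 AM–4:28 PM = 7 h 28 min; less 45 min break → 6 h 43 min
Sat: 6:11 AM–4:58 PM = 10 h 47 min; less 45 min break → 10 h 2 min
Total worked: 44 h 12 min = 2652 min.
Regular 44 h 0 min = 2640 min at $16.00/h; overtime 0 h 12 min = 12 min at $24.00/h.
Pay = (2640 × $16.00 + 12 × $24.00) ÷ 60 = $708.80.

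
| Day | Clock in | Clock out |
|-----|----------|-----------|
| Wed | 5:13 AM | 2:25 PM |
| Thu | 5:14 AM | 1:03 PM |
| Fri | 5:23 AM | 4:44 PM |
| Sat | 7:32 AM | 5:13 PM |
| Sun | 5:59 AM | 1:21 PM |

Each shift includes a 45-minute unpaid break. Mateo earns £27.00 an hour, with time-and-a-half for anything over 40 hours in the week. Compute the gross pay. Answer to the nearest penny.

Wed: 5:13 AM–2:25 PM = 9 h 12 min; less 45 min break → 8 h 27 min
Thu: 5:14 AM–1:03 PM = 7 h 49 min; less 45 min break → 7 h 4 min
Fri: 5:23 AM–4:44 PM = 11 h 21 min; less 45 min break → 10 h 36 min
Sat: 7:32 AM–5:13 PM = 9 h 41 min; less 45 min break → 8 h 56 min
Sun: 5:59 AM–1:21 PM = 7 h 22 min; less 45 min break → 6 h 37 min
Total worked: 41 h 40 min = 2500 min.
Regular 40 h 0 min = 2400 min at £27.00/h; overtime 1 h 40 min = 100 min at £40.50/h.
Pay = (2400 × £27.00 + 100 × £40.50) ÷ 60 = £1147.50.

£1147.50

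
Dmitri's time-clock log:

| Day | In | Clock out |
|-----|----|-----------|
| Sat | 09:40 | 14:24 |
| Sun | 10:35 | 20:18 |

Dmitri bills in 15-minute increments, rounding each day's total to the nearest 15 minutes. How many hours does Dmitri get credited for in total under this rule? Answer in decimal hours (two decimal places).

Sat: 09:40–14:24 = 4 h 44 min → rounds to 4 h 45 min
Sun: 10:35–20:18 = 9 h 43 min → rounds to 9 h 45 min
Total credited: 14 h 30 min.

14.50 hours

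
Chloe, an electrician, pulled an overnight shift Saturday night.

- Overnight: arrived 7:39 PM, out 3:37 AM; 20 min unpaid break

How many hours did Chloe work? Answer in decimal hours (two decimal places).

7.63 hours

Overnight: 7:39 PM → midnight = 4 h 21 min; midnight → 3:37 AM = 3 h 37 min; span 7 h 58 min; less 20 min break → 7 h 38 min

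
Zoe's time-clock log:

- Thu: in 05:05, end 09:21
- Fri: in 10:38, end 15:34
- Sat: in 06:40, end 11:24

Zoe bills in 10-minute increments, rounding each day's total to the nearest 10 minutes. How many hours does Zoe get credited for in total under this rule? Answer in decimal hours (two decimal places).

14.00 hours

Thu: 05:05–09:21 = 4 h 16 min → rounds to 4 h 20 min
Fri: 10:38–15:34 = 4 h 56 min → rounds to 5 h 0 min
Sat: 06:40–11:24 = 4 h 44 min → rounds to 4 h 40 min
Total credited: 14 h 0 min.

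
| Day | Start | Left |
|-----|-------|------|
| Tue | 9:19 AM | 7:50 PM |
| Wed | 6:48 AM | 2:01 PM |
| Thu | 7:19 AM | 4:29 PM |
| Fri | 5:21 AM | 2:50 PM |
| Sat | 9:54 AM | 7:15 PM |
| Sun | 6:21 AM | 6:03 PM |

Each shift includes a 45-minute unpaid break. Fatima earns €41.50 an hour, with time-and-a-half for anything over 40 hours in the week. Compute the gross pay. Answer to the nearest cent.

Tue: 9:19 AM–7:50 PM = 10 h 31 min; less 45 min break → 9 h 46 min
Wed: 6:48 AM–2:01 PM = 7 h 13 min; less 45 min break → 6 h 28 min
Thu: 7:19 AM–4:29 PM = 9 h 10 min; less 45 min break → 8 h 25 min
Fri: 5:21 AM–2:50 PM = 9 h 29 min; less 45 min break → 8 h 44 min
Sat: 9:54 AM–7:15 PM = 9 h 21 min; less 45 min break → 8 h 36 min
Sun: 6:21 AM–6:03 PM = 11 h 42 min; less 45 min break → 10 h 57 min
Total worked: 52 h 56 min = 3176 min.
Regular 40 h 0 min = 2400 min at €41.50/h; overtime 12 h 56 min = 776 min at €62.25/h.
Pay = (2400 × €41.50 + 776 × €62.25) ÷ 60 = €2465.10.

€2465.10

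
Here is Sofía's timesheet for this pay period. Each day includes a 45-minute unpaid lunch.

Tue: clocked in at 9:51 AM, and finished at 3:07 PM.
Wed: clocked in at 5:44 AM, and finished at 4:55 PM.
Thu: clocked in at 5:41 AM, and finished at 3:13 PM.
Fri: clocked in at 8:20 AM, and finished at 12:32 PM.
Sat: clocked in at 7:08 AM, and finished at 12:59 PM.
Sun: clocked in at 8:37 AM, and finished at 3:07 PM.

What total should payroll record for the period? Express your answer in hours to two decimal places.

Tue: 9:51 AM–3:07 PM = 5 h 16 min; less 45 min break → 4 h 31 min
Wed: 5:44 AM–4:55 PM = 11 h 11 min; less 45 min break → 10 h 26 min
Thu: 5:41 AM–3:13 PM = 9 h 32 min; less 45 min break → 8 h 47 min
Fri: 8:20 AM–12:32 PM = 4 h 12 min; less 45 min break → 3 h 27 min
Sat: 7:08 AM–12:59 PM = 5 h 51 min; less 45 min break → 5 h 6 min
Sun: 8:37 AM–3:07 PM = 6 h 30 min; less 45 min break → 5 h 45 min
Total: 4 h 31 min + 10 h 26 min + 8 h 47 min + 3 h 27 min + 5 h 6 min + 5 h 45 min = 38 h 2 min.

38.03 hours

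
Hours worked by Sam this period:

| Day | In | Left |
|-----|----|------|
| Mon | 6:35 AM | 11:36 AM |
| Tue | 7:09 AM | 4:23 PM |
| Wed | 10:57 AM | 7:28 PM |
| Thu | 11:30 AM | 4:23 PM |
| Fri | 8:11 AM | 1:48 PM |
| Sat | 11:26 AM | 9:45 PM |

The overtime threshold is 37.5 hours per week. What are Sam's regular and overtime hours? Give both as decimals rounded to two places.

Regular 37.50 hours, overtime 6.08 hours

Mon: 6:35 AM–11:36 AM = 5 h 1 min
Tue: 7:09 AM–4:23 PM = 9 h 14 min
Wed: 10:57 AM–7:28 PM = 8 h 31 min
Thu: 11:30 AM–4:23 PM = 4 h 53 min
Fri: 8:11 AM–1:48 PM = 5 h 37 min
Sat: 11:26 AM–9:45 PM = 10 h 19 min
Total worked: 43 h 35 min = 43.58 h.
Threshold 37.5 h → overtime 6 h 5 min, regular 37 h 30 min.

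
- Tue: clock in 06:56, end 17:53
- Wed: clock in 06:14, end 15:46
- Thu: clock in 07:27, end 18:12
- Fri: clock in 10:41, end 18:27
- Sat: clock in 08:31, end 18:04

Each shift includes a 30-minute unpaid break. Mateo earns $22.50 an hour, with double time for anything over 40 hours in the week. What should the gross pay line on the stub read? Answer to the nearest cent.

$1172.25

Tue: 06:56–17:53 = 10 h 57 min; less 30 min break → 10 h 27 min
Wed: 06:14–15:46 = 9 h 32 min; less 30 min break → 9 h 2 min
Thu: 07:27–18:12 = 10 h 45 min; less 30 min break → 10 h 15 min
Fri: 10:41–18:27 = 7 h 46 min; less 30 min break → 7 h 16 min
Sat: 08:31–18:04 = 9 h 33 min; less 30 min break → 9 h 3 min
Total worked: 46 h 3 min = 2763 min.
Regular 40 h 0 min = 2400 min at $22.50/h; overtime 6 h 3 min = 363 min at $45.00/h.
Pay = (2400 × $22.50 + 363 × $45.00) ÷ 60 = $1172.25.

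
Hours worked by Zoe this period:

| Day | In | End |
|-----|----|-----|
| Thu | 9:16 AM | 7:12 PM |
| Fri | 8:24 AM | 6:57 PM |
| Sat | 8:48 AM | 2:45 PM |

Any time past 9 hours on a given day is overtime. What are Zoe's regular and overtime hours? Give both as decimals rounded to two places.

Regular 23.95 hours, overtime 2.48 hours

Thu: 9:16 AM–7:12 PM = 9 h 56 min
Fri: 8:24 AM–6:57 PM = 10 h 33 min
Sat: 8:48 AM–2:45 PM = 5 h 57 min
Thu reg 9 h 0 min / OT 0 h 56 min; Fri reg 9 h 0 min / OT 1 h 33 min; Sat reg 5 h 57 min / OT 0 h 0 min.
Totals: regular 23 h 57 min, overtime 2 h 29 min.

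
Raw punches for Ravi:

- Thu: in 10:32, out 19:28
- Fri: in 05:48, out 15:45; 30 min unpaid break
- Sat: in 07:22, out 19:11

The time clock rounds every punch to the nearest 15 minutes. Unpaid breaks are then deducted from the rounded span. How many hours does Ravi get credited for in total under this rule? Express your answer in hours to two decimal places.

Thu: in 10:32→10:30, out 19:28→19:30; 9 h 0 min
Fri: in 05:48→05:45, out 15:45→15:45; 10 h 0 min − 30 min = 9 h 30 min
Sat: in 07:22→07:15, out 19:11→19:15; 12 h 0 min
Total credited: 30 h 30 min.

30.50 hours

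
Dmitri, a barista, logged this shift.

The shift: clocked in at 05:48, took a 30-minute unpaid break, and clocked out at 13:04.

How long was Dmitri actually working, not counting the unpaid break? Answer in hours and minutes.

6 h 46 min

The shift: 05:48–13:04 = 7 h 16 min; less 30 min break → 6 h 46 min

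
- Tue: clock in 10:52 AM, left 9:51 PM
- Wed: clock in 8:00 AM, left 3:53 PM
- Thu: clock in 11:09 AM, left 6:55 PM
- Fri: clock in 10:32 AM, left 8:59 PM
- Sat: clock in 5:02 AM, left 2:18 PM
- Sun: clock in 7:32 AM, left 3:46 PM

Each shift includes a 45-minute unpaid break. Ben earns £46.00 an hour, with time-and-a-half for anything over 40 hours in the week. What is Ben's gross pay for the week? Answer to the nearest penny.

£2535.75

Tue: 10:52 AM–9:51 PM = 10 h 59 min; less 45 min break → 10 h 14 min
Wed: 8:00 AM–3:53 PM = 7 h 53 min; less 45 min break → 7 h 8 min
Thu: 11:09 AM–6:55 PM = 7 h 46 min; less 45 min break → 7 h 1 min
Fri: 10:32 AM–8:59 PM = 10 h 27 min; less 45 min break → 9 h 42 min
Sat: 5:02 AM–2:18 PM = 9 h 16 min; less 45 min break → 8 h 31 min
Sun: 7:32 AM–3:46 PM = 8 h 14 min; less 45 min break → 7 h 29 min
Total worked: 50 h 5 min = 3005 min.
Regular 40 h 0 min = 2400 min at £46.00/h; overtime 10 h 5 min = 605 min at £69.00/h.
Pay = (2400 × £46.00 + 605 × £69.00) ÷ 60 = £2535.75.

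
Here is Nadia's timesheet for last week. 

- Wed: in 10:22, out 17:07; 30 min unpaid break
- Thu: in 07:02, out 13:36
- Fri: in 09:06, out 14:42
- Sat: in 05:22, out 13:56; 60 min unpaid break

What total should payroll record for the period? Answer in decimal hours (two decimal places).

Wed: 10:22–17:07 = 6 h 45 min; less 30 min break → 6 h 15 min
Thu: 07:02–13:36 = 6 h 34 min
Fri: 09:06–14:42 = 5 h 36 min
Sat: 05:22–13:56 = 8 h 34 min; less 60 min break → 7 h 34 min
Total: 6 h 15 min + 6 h 34 min + 5 h 36 min + 7 h 34 min = 25 h 59 min.

25.98 hours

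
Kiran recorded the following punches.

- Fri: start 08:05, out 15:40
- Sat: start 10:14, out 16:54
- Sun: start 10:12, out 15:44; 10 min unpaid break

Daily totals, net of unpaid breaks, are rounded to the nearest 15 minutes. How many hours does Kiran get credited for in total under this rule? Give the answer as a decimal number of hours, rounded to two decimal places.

Fri: 08:05–15:40 = 7 h 35 min → rounds to 7 h 30 min
Sat: 10:14–16:54 = 6 h 40 min → rounds to 6 h 45 min
Sun: 10:12–15:44 = 5 h 32 min − 10 min = 5 h 22 min → rounds to 5 h 15 min
Total credited: 19 h 30 min.

19.50 hours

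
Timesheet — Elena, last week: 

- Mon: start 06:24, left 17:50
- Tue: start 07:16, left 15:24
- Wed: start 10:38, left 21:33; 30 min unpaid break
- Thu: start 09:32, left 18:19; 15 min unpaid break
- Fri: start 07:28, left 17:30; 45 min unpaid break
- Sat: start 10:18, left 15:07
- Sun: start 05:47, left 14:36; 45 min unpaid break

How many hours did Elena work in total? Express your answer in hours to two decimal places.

60.68 hours

Mon: 06:24–17:50 = 11 h 26 min
Tue: 07:16–15:24 = 8 h 8 min
Wed: 10:38–21:33 = 10 h 55 min; less 30 min break → 10 h 25 min
Thu: 09:32–18:19 = 8 h 47 min; less 15 min break → 8 h 32 min
Fri: 07:28–17:30 = 10 h 2 min; less 45 min break → 9 h 17 min
Sat: 10:18–15:07 = 4 h 49 min
Sun: 05:47–14:36 = 8 h 49 min; less 45 min break → 8 h 4 min
Total: 11 h 26 min + 8 h 8 min + 10 h 25 min + 8 h 32 min + 9 h 17 min + 4 h 49 min + 8 h 4 min = 60 h 41 min.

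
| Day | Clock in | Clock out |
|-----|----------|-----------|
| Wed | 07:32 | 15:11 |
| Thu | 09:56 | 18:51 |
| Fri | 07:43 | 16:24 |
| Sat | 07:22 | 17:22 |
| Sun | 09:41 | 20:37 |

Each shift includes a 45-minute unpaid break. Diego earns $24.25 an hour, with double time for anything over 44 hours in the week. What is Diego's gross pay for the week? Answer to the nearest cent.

Wed: 07:32–15:11 = 7 h 39 min; less 45 min break → 6 h 54 min
Thu: 09:56–18:51 = 8 h 55 min; less 45 min break → 8 h 10 min
Fri: 07:43–16:24 = 8 h 41 min; less 45 min break → 7 h 56 min
Sat: 07:22–17:22 = 10 h 0 min; less 45 min break → 9 h 15 min
Sun: 09:41–20:37 = 10 h 56 min; less 45 min break → 10 h 11 min
Total worked: 42 h 26 min = 2546 min.
Regular 42 h 26 min = 2546 min at $24.25/h; overtime 0 h 0 min = 0 min at $48.50/h.
Pay = (2546 × $24.25 + 0 × $48.50) ÷ 60 = $1029.01.

$1029.01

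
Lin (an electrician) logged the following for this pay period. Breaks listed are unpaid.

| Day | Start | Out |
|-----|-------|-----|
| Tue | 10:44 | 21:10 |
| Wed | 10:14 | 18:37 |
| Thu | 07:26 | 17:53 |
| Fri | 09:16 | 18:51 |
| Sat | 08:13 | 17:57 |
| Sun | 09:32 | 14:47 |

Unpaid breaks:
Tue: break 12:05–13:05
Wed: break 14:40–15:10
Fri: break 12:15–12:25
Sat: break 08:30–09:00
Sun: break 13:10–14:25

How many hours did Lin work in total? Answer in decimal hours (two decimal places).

50.42 hours

Tue: 10:44–21:10 = 10 h 26 min; less 60 min break → 9 h 26 min
Wed: 10:14–18:37 = 8 h 23 min; less 30 min break → 7 h 53 min
Thu: 07:26–17:53 = 10 h 27 min
Fri: 09:16–18:51 = 9 h 35 min; less 10 min break → 9 h 25 min
Sat: 08:13–17:57 = 9 h 44 min; less 30 min break → 9 h 14 min
Sun: 09:32–14:47 = 5 h 15 min; less 75 min break → 4 h 0 min
Total: 9 h 26 min + 7 h 53 min + 10 h 27 min + 9 h 25 min + 9 h 14 min + 4 h 0 min = 50 h 25 min.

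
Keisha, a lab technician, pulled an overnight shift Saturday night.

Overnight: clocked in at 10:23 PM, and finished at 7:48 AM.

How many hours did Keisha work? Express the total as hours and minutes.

Overnight: 10:23 PM → midnight = 1 h 37 min; midnight → 7:48 AM = 7 h 48 min; span 9 h 25 min

9 h 25 min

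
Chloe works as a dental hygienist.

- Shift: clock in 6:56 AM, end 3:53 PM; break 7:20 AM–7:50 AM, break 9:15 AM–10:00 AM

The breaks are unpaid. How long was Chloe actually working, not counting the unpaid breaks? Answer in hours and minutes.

Shift: 6:56 AM–3:53 PM = 8 h 57 min; less 75 min break → 7 h 42 min

7 h 42 min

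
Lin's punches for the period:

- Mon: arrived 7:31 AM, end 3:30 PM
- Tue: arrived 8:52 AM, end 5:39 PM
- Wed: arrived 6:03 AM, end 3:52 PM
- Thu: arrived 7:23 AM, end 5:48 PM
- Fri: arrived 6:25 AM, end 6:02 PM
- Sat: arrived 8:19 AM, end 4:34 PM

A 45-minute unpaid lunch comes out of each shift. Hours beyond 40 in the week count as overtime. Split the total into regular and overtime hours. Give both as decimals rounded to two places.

Mon: 7:31 AM–3:30 PM = 7 h 59 min; less 45 min break → 7 h 14 min
Tue: 8:52 AM–5:39 PM = 8 h 47 min; less 45 min break → 8 h 2 min
Wed: 6:03 AM–3:52 PM = 9 h 49 min; less 45 min break → 9 h 4 min
Thu: 7:23 AM–5:48 PM = 10 h 25 min; less 45 min break → 9 h 40 min
Fri: 6:25 AM–6:02 PM = 11 h 37 min; less 45 min break → 10 h 52 min
Sat: 8:19 AM–4:34 PM = 8 h 15 min; less 45 min break → 7 h 30 min
Total worked: 52 h 22 min = 52.37 h.
Threshold 40 h → overtime 12 h 22 min, regular 40 h 0 min.

Regular 40.00 hours, overtime 12.37 hours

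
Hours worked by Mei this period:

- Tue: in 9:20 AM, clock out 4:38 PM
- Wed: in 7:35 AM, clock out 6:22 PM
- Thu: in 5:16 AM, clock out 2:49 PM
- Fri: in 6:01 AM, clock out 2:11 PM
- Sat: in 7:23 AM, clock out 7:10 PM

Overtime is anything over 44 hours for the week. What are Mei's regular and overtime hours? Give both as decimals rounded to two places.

Tue: 9:20 AM–4:38 PM = 7 h 18 min
Wed: 7:35 AM–6:22 PM = 10 h 47 min
Thu: 5:16 AM–2:49 PM = 9 h 33 min
Fri: 6:01 AM–2:11 PM = 8 h 10 min
Sat: 7:23 AM–7:10 PM = 11 h 47 min
Total worked: 47 h 35 min = 47.58 h.
Threshold 44 h → overtime 3 h 35 min, regular 44 h 0 min.

Regular 44.00 hours, overtime 3.58 hours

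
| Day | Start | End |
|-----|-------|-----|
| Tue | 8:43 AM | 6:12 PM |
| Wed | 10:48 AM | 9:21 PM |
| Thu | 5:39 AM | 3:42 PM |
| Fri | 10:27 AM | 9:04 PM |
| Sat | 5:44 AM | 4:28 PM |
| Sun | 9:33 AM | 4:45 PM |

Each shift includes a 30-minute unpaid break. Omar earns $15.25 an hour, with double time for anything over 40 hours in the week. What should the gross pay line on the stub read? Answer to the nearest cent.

$1086.82

Tue: 8:43 AM–6:12 PM = 9 h 29 min; less 30 min break → 8 h 59 min
Wed: 10:48 AM–9:21 PM = 10 h 33 min; less 30 min break → 10 h 3 min
Thu: 5:39 AM–3:42 PM = 10 h 3 min; less 30 min break → 9 h 33 min
Fri: 10:27 AM–9:04 PM = 10 h 37 min; less 30 min break → 10 h 7 min
Sat: 5:44 AM–4:28 PM = 10 h 44 min; less 30 min break → 10 h 14 min
Sun: 9:33 AM–4:45 PM = 7 h 12 min; less 30 min break → 6 h 42 min
Total worked: 55 h 38 min = 3338 min.
Regular 40 h 0 min = 2400 min at $15.25/h; overtime 15 h 38 min = 938 min at $30.50/h.
Pay = (2400 × $15.25 + 938 × $30.50) ÷ 60 = $1086.82.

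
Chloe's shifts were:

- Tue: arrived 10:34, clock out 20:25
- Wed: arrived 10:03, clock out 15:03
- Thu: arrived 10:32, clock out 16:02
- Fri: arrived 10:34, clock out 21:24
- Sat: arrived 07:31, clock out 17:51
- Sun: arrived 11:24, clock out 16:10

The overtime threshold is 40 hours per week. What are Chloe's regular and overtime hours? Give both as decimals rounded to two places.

Tue: 10:34–20:25 = 9 h 51 min
Wed: 10:03–15:03 = 5 h 0 min
Thu: 10:32–16:02 = 5 h 30 min
Fri: 10:34–21:24 = 10 h 50 min
Sat: 07:31–17:51 = 10 h 20 min
Sun: 11:24–16:10 = 4 h 46 min
Total worked: 46 h 17 min = 46.28 h.
Threshold 40 h → overtime 6 h 17 min, regular 40 h 0 min.

Regular 40.00 hours, overtime 6.28 hours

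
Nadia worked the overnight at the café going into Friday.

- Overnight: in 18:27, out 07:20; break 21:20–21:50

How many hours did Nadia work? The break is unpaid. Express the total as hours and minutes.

Overnight: 18:27 → midnight = 5 h 33 min; midnight → 07:20 = 7 h 20 min; span 12 h 53 min; less 30 min break → 12 h 23 min

12 h 23 min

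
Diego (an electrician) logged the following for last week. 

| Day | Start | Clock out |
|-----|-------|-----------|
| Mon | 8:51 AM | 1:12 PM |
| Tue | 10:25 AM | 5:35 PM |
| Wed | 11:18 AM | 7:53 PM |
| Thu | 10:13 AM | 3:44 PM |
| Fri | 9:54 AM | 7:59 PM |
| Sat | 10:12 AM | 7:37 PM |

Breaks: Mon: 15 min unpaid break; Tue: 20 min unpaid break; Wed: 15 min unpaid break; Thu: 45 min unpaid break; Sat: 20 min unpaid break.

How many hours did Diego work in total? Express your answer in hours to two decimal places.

Mon: 8:51 AM–1:12 PM = 4 h 21 min; less 15 min break → 4 h 6 min
Tue: 10:25 AM–5:35 PM = 7 h 10 min; less 20 min break → 6 h 50 min
Wed: 11:18 AM–7:53 PM = 8 h 35 min; less 15 min break → 8 h 20 min
Thu: 10:13 AM–3:44 PM = 5 h 31 min; less 45 min break → 4 h 46 min
Fri: 9:54 AM–7:59 PM = 10 h 5 min
Sat: 10:12 AM–7:37 PM = 9 h 25 min; less 20 min break → 9 h 5 min
Total: 4 h 6 min + 6 h 50 min + 8 h 20 min + 4 h 46 min + 10 h 5 min + 9 h 5 min = 43 h 12 min.

43.20 hours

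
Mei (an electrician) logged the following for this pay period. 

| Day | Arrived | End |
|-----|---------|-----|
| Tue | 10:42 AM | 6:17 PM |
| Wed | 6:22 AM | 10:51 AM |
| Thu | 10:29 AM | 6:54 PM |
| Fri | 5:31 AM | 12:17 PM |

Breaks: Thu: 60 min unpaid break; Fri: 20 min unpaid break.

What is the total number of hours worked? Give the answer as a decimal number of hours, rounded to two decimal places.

25.92 hours

Tue: 10:42 AM–6:17 PM = 7 h 35 min
Wed: 6:22 AM–10:51 AM = 4 h 29 min
Thu: 10:29 AM–6:54 PM = 8 h 25 min; less 60 min break → 7 h 25 min
Fri: 5:31 AM–12:17 PM = 6 h 46 min; less 20 min break → 6 h 26 min
Total: 7 h 35 min + 4 h 29 min + 7 h 25 min + 6 h 26 min = 25 h 55 min.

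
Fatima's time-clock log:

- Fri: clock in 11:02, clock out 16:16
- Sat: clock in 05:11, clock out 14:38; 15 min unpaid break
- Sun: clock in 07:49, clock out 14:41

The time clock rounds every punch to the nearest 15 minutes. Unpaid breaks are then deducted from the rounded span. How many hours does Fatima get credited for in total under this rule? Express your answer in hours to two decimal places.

21.50 hours

Fri: in 11:02→11:00, out 16:16→16:15; 5 h 15 min
Sat: in 05:11→05:15, out 14:38→14:45; 9 h 30 min − 15 min = 9 h 15 min
Sun: in 07:49→07:45, out 14:41→14:45; 7 h 0 min
Total credited: 21 h 30 min.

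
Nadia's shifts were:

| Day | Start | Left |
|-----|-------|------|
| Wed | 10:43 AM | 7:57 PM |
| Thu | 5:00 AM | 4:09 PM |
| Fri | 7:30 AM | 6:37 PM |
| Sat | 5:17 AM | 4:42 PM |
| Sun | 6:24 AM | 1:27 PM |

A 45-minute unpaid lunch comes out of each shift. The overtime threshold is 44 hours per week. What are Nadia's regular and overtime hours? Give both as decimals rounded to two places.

Wed: 10:43 AM–7:57 PM = 9 h 14 min; less 45 min break → 8 h 29 min
Thu: 5:00 AM–4:09 PM = 11 h 9 min; less 45 min break → 10 h 24 min
Fri: 7:30 AM–6:37 PM = 11 h 7 min; less 45 min break → 10 h 22 min
Sat: 5:17 AM–4:42 PM = 11 h 25 min; less 45 min break → 10 h 40 min
Sun: 6:24 AM–1:27 PM = 7 h 3 min; less 45 min break → 6 h 18 min
Total worked: 46 h 13 min = 46.22 h.
Threshold 44 h → overtime 2 h 13 min, regular 44 h 0 min.

Regular 44.00 hours, overtime 2.22 hours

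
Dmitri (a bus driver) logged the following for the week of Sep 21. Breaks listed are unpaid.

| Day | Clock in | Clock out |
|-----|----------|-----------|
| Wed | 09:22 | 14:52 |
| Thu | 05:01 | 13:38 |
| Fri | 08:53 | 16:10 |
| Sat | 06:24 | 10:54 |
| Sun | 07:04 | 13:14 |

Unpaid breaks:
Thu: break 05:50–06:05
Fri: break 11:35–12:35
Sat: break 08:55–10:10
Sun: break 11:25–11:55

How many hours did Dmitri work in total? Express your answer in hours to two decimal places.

29.07 hours

Wed: 09:22–14:52 = 5 h 30 min
Thu: 05:01–13:38 = 8 h 37 min; less 15 min break → 8 h 22 min
Fri: 08:53–16:10 = 7 h 17 min; less 60 min break → 6 h 17 min
Sat: 06:24–10:54 = 4 h 30 min; less 75 min break → 3 h 15 min
Sun: 07:04–13:14 = 6 h 10 min; less 30 min break → 5 h 40 min
Total: 5 h 30 min + 8 h 22 min + 6 h 17 min + 3 h 15 min + 5 h 40 min = 29 h 4 min.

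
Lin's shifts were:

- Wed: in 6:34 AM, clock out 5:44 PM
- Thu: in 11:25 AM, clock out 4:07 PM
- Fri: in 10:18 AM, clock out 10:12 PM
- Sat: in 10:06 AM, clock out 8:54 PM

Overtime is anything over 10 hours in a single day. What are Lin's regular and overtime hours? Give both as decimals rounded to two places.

Wed: 6:34 AM–5:44 PM = 11 h 10 min
Thu: 11:25 AM–4:07 PM = 4 h 42 min
Fri: 10:18 AM–10:12 PM = 11 h 54 min
Sat: 10:06 AM–8:54 PM = 10 h 48 min
Wed reg 10 h 0 min / OT 1 h 10 min; Thu reg 4 h 42 min / OT 0 h 0 min; Fri reg 10 h 0 min / OT 1 h 54 min; Sat reg 10 h 0 min / OT 0 h 48 min.
Totals: regular 34 h 42 min, overtime 3 h 52 min.

Regular 34.70 hours, overtime 3.87 hours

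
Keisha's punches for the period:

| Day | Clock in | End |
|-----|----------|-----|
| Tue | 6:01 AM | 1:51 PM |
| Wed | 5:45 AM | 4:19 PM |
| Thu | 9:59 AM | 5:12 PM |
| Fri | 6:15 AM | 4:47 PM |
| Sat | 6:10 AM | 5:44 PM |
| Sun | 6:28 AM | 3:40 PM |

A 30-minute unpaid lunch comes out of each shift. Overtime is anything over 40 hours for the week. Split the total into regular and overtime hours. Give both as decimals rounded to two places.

Regular 40.00 hours, overtime 13.92 hours

Tue: 6:01 AM–1:51 PM = 7 h 50 min; less 30 min break → 7 h 20 min
Wed: 5:45 AM–4:19 PM = 10 h 34 min; less 30 min break → 10 h 4 min
Thu: 9:59 AM–5:12 PM = 7 h 13 min; less 30 min break → 6 h 43 min
Fri: 6:15 AM–4:47 PM = 10 h 32 min; less 30 min break → 10 h 2 min
Sat: 6:10 AM–5:44 PM = 11 h 34 min; less 30 min break → 11 h 4 min
Sun: 6:28 AM–3:40 PM = 9 h 12 min; less 30 min break → 8 h 42 min
Total worked: 53 h 55 min = 53.92 h.
Threshold 40 h → overtime 13 h 55 min, regular 40 h 0 min.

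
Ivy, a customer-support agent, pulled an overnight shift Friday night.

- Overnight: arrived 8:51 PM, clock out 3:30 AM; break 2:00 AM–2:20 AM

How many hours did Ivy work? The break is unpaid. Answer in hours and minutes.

Overnight: 8:51 PM → midnight = 3 h 9 min; midnight → 3:30 AM = 3 h 30 min; span 6 h 39 min; less 20 min break → 6 h 19 min

6 h 19 min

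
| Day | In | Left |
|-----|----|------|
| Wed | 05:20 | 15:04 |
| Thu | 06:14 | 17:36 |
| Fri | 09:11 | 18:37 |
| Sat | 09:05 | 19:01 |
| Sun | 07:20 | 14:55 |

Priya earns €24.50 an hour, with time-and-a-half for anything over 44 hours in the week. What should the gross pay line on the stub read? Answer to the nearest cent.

Wed: 05:20–15:04 = 9 h 44 min
Thu: 06:14–17:36 = 11 h 22 min
Fri: 09:11–18:37 = 9 h 26 min
Sat: 09:05–19:01 = 9 h 56 min
Sun: 07:20–14:55 = 7 h 35 min
Total worked: 48 h 3 min = 2883 min.
Regular 44 h 0 min = 2640 min at €24.50/h; overtime 4 h 3 min = 243 min at €36.75/h.
Pay = (2640 × €24.50 + 243 × €36.75) ÷ 60 = €1226.84.

€1226.84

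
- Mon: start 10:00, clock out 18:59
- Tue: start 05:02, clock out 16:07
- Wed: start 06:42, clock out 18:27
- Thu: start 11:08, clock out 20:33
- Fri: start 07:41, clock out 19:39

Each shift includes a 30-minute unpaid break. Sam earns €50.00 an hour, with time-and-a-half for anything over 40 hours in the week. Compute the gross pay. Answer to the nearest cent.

Mon: 10:00–18:59 = 8 h 59 min; less 30 min break → 8 h 29 min
Tue: 05:02–16:07 = 11 h 5 min; less 30 min break → 10 h 35 min
Wed: 06:42–18:27 = 11 h 45 min; less 30 min break → 11 h 15 min
Thu: 11:08–20:33 = 9 h 25 min; less 30 min break → 8 h 55 min
Fri: 07:41–19:39 = 11 h 58 min; less 30 min break → 11 h 28 min
Total worked: 50 h 42 min = 3042 min.
Regular 40 h 0 min = 2400 min at €50.00/h; overtime 10 h 42 min = 642 min at €75.00/h.
Pay = (2400 × €50.00 + 642 × €75.00) ÷ 60 = €2802.50.

€2802.50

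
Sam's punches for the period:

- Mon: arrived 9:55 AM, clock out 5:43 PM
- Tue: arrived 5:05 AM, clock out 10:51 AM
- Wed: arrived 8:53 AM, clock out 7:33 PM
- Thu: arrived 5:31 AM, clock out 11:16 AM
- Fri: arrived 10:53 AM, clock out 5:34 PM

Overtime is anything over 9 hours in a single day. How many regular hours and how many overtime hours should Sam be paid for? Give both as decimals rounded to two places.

Mon: 9:55 AM–5:43 PM = 7 h 48 min
Tue: 5:05 AM–10:51 AM = 5 h 46 min
Wed: 8:53 AM–7:33 PM = 10 h 40 min
Thu: 5:31 AM–11:16 AM = 5 h 45 min
Fri: 10:53 AM–5:34 PM = 6 h 41 min
Mon reg 7 h 48 min / OT 0 h 0 min; Tue reg 5 h 46 min / OT 0 h 0 min; Wed reg 9 h 0 min / OT 1 h 40 min; Thu reg 5 h 45 min / OT 0 h 0 min; Fri reg 6 h 41 min / OT 0 h 0 min.
Totals: regular 35 h 0 min, overtime 1 h 40 min.

Regular 35.00 hours, overtime 1.67 hours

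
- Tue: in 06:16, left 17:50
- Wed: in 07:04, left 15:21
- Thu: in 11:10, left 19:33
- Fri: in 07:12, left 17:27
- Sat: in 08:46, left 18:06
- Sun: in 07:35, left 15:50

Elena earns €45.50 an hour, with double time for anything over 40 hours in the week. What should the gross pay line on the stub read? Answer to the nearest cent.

Tue: 06:16–17:50 = 11 h 34 min
Wed: 07:04–15:21 = 8 h 17 min
Thu: 11:10–19:33 = 8 h 23 min
Fri: 07:12–17:27 = 10 h 15 min
Sat: 08:46–18:06 = 9 h 20 min
Sun: 07:35–15:50 = 8 h 15 min
Total worked: 56 h 4 min = 3364 min.
Regular 40 h 0 min = 2400 min at €45.50/h; overtime 16 h 4 min = 964 min at €91.00/h.
Pay = (2400 × €45.50 + 964 × €91.00) ÷ 60 = €3282.07.

€3282.07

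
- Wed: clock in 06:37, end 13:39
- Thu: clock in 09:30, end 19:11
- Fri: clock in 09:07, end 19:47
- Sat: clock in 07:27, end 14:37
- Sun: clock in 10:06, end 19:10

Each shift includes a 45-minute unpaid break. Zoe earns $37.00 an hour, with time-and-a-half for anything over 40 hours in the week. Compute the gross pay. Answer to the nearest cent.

$1475.07

Wed: 06:37–13:39 = 7 h 2 min; less 45 min break → 6 h 17 min
Thu: 09:30–19:11 = 9 h 41 min; less 45 min break → 8 h 56 min
Fri: 09:07–19:47 = 10 h 40 min; less 45 min break → 9 h 55 min
Sat: 07:27–14:37 = 7 h 10 min; less 45 min break → 6 h 25 min
Sun: 10:06–19:10 = 9 h 4 min; less 45 min break → 8 h 19 min
Total worked: 39 h 52 min = 2392 min.
Regular 39 h 52 min = 2392 min at $37.00/h; overtime 0 h 0 min = 0 min at $55.50/h.
Pay = (2392 × $37.00 + 0 × $55.50) ÷ 60 = $1475.07.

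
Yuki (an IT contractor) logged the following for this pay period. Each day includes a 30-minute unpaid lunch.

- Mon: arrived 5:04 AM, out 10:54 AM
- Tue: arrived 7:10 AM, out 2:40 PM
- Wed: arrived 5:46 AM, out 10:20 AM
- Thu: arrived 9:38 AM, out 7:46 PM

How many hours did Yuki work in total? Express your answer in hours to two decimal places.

26.03 hours

Mon: 5:04 AM–10:54 AM = 5 h 50 min; less 30 min break → 5 h 20 min
Tue: 7:10 AM–2:40 PM = 7 h 30 min; less 30 min break → 7 h 0 min
Wed: 5:46 AM–10:20 AM = 4 h 34 min; less 30 min break → 4 h 4 min
Thu: 9:38 AM–7:46 PM = 10 h 8 min; less 30 min break → 9 h 38 min
Total: 5 h 20 min + 7 h 0 min + 4 h 4 min + 9 h 38 min = 26 h 2 min.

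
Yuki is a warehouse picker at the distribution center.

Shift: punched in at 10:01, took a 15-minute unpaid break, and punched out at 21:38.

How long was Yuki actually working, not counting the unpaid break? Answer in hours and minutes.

11 h 22 min

Shift: 10:01–21:38 = 11 h 37 min; less 15 min break → 11 h 22 min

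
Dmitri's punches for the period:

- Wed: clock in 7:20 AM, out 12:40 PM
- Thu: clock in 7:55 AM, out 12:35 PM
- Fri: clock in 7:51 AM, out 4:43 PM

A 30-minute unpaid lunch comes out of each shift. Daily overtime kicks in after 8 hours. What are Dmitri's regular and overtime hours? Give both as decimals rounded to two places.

Wed: 7:20 AM–12:40 PM = 5 h 20 min; less 30 min break → 4 h 50 min
Thu: 7:55 AM–12:35 PM = 4 h 40 min; less 30 min break → 4 h 10 min
Fri: 7:51 AM–4:43 PM = 8 h 52 min; less 30 min break → 8 h 22 min
Wed reg 4 h 50 min / OT 0 h 0 min; Thu reg 4 h 10 min / OT 0 h 0 min; Fri reg 8 h 0 min / OT 0 h 22 min.
Totals: regular 17 h 0 min, overtime 0 h 22 min.

Regular 17.00 hours, overtime 0.37 hours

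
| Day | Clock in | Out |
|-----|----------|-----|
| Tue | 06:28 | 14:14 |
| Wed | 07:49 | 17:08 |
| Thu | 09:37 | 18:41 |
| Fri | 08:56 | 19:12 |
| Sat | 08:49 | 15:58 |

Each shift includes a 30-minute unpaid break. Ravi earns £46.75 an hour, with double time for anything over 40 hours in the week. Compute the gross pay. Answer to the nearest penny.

Tue: 06:28–14:14 = 7 h 46 min; less 30 min break → 7 h 16 min
Wed: 07:49–17:08 = 9 h 19 min; less 30 min break → 8 h 49 min
Thu: 09:37–18:41 = 9 h 4 min; less 30 min break → 8 h 34 min
Fri: 08:56–19:12 = 10 h 16 min; less 30 min break → 9 h 46 min
Sat: 08:49–15:58 = 7 h 9 min; less 30 min break → 6 h 39 min
Total worked: 41 h 4 min = 2464 min.
Regular 40 h 0 min = 2400 min at £46.75/h; overtime 1 h 4 min = 64 min at £93.50/h.
Pay = (2400 × £46.75 + 64 × £93.50) ÷ 60 = £1969.73.

£1969.73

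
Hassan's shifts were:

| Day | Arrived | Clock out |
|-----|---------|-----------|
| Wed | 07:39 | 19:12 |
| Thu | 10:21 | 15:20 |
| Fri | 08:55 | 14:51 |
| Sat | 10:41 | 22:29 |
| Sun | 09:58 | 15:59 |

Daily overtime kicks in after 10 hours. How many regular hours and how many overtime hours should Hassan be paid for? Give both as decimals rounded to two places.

Wed: 07:39–19:12 = 11 h 33 min
Thu: 10:21–15:20 = 4 h 59 min
Fri: 08:55–14:51 = 5 h 56 min
Sat: 10:41–22:29 = 11 h 48 min
Sun: 09:58–15:59 = 6 h 1 min
Wed reg 10 h 0 min / OT 1 h 33 min; Thu reg 4 h 59 min / OT 0 h 0 min; Fri reg 5 h 56 min / OT 0 h 0 min; Sat reg 10 h 0 min / OT 1 h 48 min; Sun reg 6 h 1 min / OT 0 h 0 min.
Totals: regular 36 h 56 min, overtime 3 h 21 min.

Regular 36.93 hours, overtime 3.35 hours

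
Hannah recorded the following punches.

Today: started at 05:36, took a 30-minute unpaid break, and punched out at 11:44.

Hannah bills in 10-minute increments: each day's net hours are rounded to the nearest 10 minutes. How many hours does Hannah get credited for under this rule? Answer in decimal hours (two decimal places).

Today: 05:36–11:44 = 6 h 8 min − 30 min = 5 h 38 min → rounds to 5 h 40 min

5.67 hours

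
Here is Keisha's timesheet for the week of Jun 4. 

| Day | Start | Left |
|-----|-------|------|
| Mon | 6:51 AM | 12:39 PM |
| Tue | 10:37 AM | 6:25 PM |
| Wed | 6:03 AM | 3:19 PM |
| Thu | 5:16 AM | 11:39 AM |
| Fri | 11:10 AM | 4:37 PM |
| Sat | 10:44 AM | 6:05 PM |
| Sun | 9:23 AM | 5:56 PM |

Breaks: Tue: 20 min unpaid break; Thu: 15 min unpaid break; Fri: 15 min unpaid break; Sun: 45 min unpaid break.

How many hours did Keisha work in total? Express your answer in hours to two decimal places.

Mon: 6:51 AM–12:39 PM = 5 h 48 min
Tue: 10:37 AM–6:25 PM = 7 h 48 min; less 20 min break → 7 h 28 min
Wed: 6:03 AM–3:19 PM = 9 h 16 min
Thu: 5:16 AM–11:39 AM = 6 h 23 min; less 15 min break → 6 h 8 min
Fri: 11:10 AM–4:37 PM = 5 h 27 min; less 15 min break → 5 h 12 min
Sat: 10:44 AM–6:05 PM = 7 h 21 min
Sun: 9:23 AM–5:56 PM = 8 h 33 min; less 45 min break → 7 h 48 min
Total: 5 h 48 min + 7 h 28 min + 9 h 16 min + 6 h 8 min + 5 h 12 min + 7 h 21 min + 7 h 48 min = 49 h 1 min.

49.02 hours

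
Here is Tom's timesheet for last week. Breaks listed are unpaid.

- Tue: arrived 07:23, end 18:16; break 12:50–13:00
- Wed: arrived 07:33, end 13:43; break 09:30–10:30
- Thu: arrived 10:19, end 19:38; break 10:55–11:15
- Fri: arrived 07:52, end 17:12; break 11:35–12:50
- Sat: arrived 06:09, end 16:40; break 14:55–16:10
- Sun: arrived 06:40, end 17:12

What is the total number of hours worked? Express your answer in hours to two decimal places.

Tue: 07:23–18:16 = 10 h 53 min; less 10 min break → 10 h 43 min
Wed: 07:33–13:43 = 6 h 10 min; less 60 min break → 5 h 10 min
Thu: 10:19–19:38 = 9 h 19 min; less 20 min break → 8 h 59 min
Fri: 07:52–17:12 = 9 h 20 min; less 75 min break → 8 h 5 min
Sat: 06:09–16:40 = 10 h 31 min; less 75 min break → 9 h 16 min
Sun: 06:40–17:12 = 10 h 32 min
Total: 10 h 43 min + 5 h 10 min + 8 h 59 min + 8 h 5 min + 9 h 16 min + 10 h 32 min = 52 h 45 min.

52.75 hours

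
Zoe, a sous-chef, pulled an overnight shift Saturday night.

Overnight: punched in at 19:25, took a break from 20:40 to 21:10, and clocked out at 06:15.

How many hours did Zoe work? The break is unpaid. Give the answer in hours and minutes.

Overnight: 19:25 → midnight = 4 h 35 min; midnight → 06:15 = 6 h 15 min; span 10 h 50 min; less 30 min break → 10 h 20 min

10 h 20 min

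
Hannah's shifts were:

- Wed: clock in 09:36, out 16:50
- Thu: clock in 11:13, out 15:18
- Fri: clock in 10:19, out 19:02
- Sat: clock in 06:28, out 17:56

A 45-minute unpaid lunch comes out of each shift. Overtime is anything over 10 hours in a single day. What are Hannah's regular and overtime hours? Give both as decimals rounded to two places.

Wed: 09:36–16:50 = 7 h 14 min; less 45 min break → 6 h 29 min
Thu: 11:13–15:18 = 4 h 5 min; less 45 min break → 3 h 20 min
Fri: 10:19–19:02 = 8 h 43 min; less 45 min break → 7 h 58 min
Sat: 06:28–17:56 = 11 h 28 min; less 45 min break → 10 h 43 min
Wed reg 6 h 29 min / OT 0 h 0 min; Thu reg 3 h 20 min / OT 0 h 0 min; Fri reg 7 h 58 min / OT 0 h 0 min; Sat reg 10 h 0 min / OT 0 h 43 min.
Totals: regular 27 h 47 min, overtime 0 h 43 min.

Regular 27.78 hours, overtime 0.72 hours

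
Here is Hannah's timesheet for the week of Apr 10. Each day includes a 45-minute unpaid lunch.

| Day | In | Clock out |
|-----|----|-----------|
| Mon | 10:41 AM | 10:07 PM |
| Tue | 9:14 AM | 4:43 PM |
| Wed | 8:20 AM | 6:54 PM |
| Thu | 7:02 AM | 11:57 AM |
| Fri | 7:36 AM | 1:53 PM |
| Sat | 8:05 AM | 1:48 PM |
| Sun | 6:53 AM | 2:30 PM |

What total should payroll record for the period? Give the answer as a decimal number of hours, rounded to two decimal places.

48.77 hours

Mon: 10:41 AM–10:07 PM = 11 h 26 min; less 45 min break → 10 h 41 min
Tue: 9:14 AM–4:43 PM = 7 h 29 min; less 45 min break → 6 h 44 min
Wed: 8:20 AM–6:54 PM = 10 h 34 min; less 45 min break → 9 h 49 min
Thu: 7:02 AM–11:57 AM = 4 h 55 min; less 45 min break → 4 h 10 min
Fri: 7:36 AM–1:53 PM = 6 h 17 min; less 45 min break → 5 h 32 min
Sat: 8:05 AM–1:48 PM = 5 h 43 min; less 45 min break → 4 h 58 min
Sun: 6:53 AM–2:30 PM = 7 h 37 min; less 45 min break → 6 h 52 min
Total: 10 h 41 min + 6 h 44 min + 9 h 49 min + 4 h 10 min + 5 h 32 min + 4 h 58 min + 6 h 52 min = 48 h 46 min.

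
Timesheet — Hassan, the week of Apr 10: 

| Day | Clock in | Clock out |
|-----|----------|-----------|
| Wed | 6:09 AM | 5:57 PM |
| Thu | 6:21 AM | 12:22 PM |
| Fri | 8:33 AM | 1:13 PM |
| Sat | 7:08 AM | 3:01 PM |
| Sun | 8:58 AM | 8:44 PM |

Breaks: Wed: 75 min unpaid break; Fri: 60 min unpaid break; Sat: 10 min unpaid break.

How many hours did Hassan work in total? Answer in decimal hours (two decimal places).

39.72 hours

Wed: 6:09 AM–5:57 PM = 11 h 48 min; less 75 min break → 10 h 33 min
Thu: 6:21 AM–12:22 PM = 6 h 1 min
Fri: 8:33 AM–1:13 PM = 4 h 40 min; less 60 min break → 3 h 40 min
Sat: 7:08 AM–3:01 PM = 7 h 53 min; less 10 min break → 7 h 43 min
Sun: 8:58 AM–8:44 PM = 11 h 46 min
Total: 10 h 33 min + 6 h 1 min + 3 h 40 min + 7 h 43 min + 11 h 46 min = 39 h 43 min.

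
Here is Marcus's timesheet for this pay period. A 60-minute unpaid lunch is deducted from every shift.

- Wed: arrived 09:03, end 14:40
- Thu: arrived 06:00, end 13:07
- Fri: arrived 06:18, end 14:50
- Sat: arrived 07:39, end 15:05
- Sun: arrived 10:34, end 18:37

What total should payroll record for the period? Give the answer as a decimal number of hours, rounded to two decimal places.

31.75 hours

Wed: 09:03–14:40 = 5 h 37 min; less 60 min break → 4 h 37 min
Thu: 06:00–13:07 = 7 h 7 min; less 60 min break → 6 h 7 min
Fri: 06:18–14:50 = 8 h 32 min; less 60 min break → 7 h 32 min
Sat: 07:39–15:05 = 7 h 26 min; less 60 min break → 6 h 26 min
Sun: 10:34–18:37 = 8 h 3 min; less 60 min break → 7 h 3 min
Total: 4 h 37 min + 6 h 7 min + 7 h 32 min + 6 h 26 min + 7 h 3 min = 31 h 45 min.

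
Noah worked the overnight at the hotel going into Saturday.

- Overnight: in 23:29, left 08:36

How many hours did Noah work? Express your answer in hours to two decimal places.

9.12 hours

Overnight: 23:29 → midnight = 0 h 31 min; midnight → 08:36 = 8 h 36 min; span 9 h 7 min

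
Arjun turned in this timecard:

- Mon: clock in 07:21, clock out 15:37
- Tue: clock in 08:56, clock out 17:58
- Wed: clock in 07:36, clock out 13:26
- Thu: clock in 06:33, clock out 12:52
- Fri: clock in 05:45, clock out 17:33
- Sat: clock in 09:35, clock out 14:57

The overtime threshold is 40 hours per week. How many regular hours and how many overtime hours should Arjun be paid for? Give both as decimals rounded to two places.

Mon: 07:21–15:37 = 8 h 16 min
Tue: 08:56–17:58 = 9 h 2 min
Wed: 07:36–13:26 = 5 h 50 min
Thu: 06:33–12:52 = 6 h 19 min
Fri: 05:45–17:33 = 11 h 48 min
Sat: 09:35–14:57 = 5 h 22 min
Total worked: 46 h 37 min = 46.62 h.
Threshold 40 h → overtime 6 h 37 min, regular 40 h 0 min.

Regular 40.00 hours, overtime 6.62 hours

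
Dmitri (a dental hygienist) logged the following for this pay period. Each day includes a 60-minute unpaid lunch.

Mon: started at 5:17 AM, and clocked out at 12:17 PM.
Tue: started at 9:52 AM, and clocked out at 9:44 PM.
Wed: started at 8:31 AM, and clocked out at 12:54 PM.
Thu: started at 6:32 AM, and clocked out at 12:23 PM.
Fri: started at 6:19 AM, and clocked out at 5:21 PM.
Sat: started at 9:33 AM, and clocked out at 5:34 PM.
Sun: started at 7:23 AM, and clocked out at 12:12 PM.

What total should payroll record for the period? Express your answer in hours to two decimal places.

45.97 hours

Mon: 5:17 AM–12:17 PM = 7 h 0 min; less 60 min break → 6 h 0 min
Tue: 9:52 AM–9:44 PM = 11 h 52 min; less 60 min break → 10 h 52 min
Wed: 8:31 AM–12:54 PM = 4 h 23 min; less 60 min break → 3 h 23 min
Thu: 6:32 AM–12:23 PM = 5 h 51 min; less 60 min break → 4 h 51 min
Fri: 6:19 AM–5:21 PM = 11 h 2 min; less 60 min break → 10 h 2 min
Sat: 9:33 AM–5:34 PM = 8 h 1 min; less 60 min break → 7 h 1 min
Sun: 7:23 AM–12:12 PM = 4 h 49 min; less 60 min break → 3 h 49 min
Total: 6 h 0 min + 10 h 52 min + 3 h 23 min + 4 h 51 min + 10 h 2 min + 7 h 1 min + 3 h 49 min = 45 h 58 min.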